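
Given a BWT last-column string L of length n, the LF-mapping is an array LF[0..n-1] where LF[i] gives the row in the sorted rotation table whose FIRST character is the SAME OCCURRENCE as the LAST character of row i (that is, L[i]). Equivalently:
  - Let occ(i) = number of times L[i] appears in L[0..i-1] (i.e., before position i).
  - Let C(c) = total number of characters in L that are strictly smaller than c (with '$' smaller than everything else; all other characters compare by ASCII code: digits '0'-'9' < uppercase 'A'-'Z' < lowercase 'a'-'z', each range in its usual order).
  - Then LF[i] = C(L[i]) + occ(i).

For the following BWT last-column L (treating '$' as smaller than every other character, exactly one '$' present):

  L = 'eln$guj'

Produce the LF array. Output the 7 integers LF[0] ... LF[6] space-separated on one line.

Answer: 1 4 5 0 2 6 3

Derivation:
Char counts: '$':1, 'e':1, 'g':1, 'j':1, 'l':1, 'n':1, 'u':1
C (first-col start): C('$')=0, C('e')=1, C('g')=2, C('j')=3, C('l')=4, C('n')=5, C('u')=6
L[0]='e': occ=0, LF[0]=C('e')+0=1+0=1
L[1]='l': occ=0, LF[1]=C('l')+0=4+0=4
L[2]='n': occ=0, LF[2]=C('n')+0=5+0=5
L[3]='$': occ=0, LF[3]=C('$')+0=0+0=0
L[4]='g': occ=0, LF[4]=C('g')+0=2+0=2
L[5]='u': occ=0, LF[5]=C('u')+0=6+0=6
L[6]='j': occ=0, LF[6]=C('j')+0=3+0=3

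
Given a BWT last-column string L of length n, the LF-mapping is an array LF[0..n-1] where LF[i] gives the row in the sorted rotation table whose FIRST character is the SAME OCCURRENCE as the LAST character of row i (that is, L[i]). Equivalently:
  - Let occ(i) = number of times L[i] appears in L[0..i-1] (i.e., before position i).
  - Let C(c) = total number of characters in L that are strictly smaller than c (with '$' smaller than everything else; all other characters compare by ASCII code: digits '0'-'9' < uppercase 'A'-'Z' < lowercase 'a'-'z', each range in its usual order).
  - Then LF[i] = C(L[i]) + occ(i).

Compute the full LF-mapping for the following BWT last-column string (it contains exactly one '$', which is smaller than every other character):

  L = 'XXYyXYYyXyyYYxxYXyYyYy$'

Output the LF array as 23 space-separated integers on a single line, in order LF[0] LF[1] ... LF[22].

Char counts: '$':1, 'X':5, 'Y':8, 'x':2, 'y':7
C (first-col start): C('$')=0, C('X')=1, C('Y')=6, C('x')=14, C('y')=16
L[0]='X': occ=0, LF[0]=C('X')+0=1+0=1
L[1]='X': occ=1, LF[1]=C('X')+1=1+1=2
L[2]='Y': occ=0, LF[2]=C('Y')+0=6+0=6
L[3]='y': occ=0, LF[3]=C('y')+0=16+0=16
L[4]='X': occ=2, LF[4]=C('X')+2=1+2=3
L[5]='Y': occ=1, LF[5]=C('Y')+1=6+1=7
L[6]='Y': occ=2, LF[6]=C('Y')+2=6+2=8
L[7]='y': occ=1, LF[7]=C('y')+1=16+1=17
L[8]='X': occ=3, LF[8]=C('X')+3=1+3=4
L[9]='y': occ=2, LF[9]=C('y')+2=16+2=18
L[10]='y': occ=3, LF[10]=C('y')+3=16+3=19
L[11]='Y': occ=3, LF[11]=C('Y')+3=6+3=9
L[12]='Y': occ=4, LF[12]=C('Y')+4=6+4=10
L[13]='x': occ=0, LF[13]=C('x')+0=14+0=14
L[14]='x': occ=1, LF[14]=C('x')+1=14+1=15
L[15]='Y': occ=5, LF[15]=C('Y')+5=6+5=11
L[16]='X': occ=4, LF[16]=C('X')+4=1+4=5
L[17]='y': occ=4, LF[17]=C('y')+4=16+4=20
L[18]='Y': occ=6, LF[18]=C('Y')+6=6+6=12
L[19]='y': occ=5, LF[19]=C('y')+5=16+5=21
L[20]='Y': occ=7, LF[20]=C('Y')+7=6+7=13
L[21]='y': occ=6, LF[21]=C('y')+6=16+6=22
L[22]='$': occ=0, LF[22]=C('$')+0=0+0=0

Answer: 1 2 6 16 3 7 8 17 4 18 19 9 10 14 15 11 5 20 12 21 13 22 0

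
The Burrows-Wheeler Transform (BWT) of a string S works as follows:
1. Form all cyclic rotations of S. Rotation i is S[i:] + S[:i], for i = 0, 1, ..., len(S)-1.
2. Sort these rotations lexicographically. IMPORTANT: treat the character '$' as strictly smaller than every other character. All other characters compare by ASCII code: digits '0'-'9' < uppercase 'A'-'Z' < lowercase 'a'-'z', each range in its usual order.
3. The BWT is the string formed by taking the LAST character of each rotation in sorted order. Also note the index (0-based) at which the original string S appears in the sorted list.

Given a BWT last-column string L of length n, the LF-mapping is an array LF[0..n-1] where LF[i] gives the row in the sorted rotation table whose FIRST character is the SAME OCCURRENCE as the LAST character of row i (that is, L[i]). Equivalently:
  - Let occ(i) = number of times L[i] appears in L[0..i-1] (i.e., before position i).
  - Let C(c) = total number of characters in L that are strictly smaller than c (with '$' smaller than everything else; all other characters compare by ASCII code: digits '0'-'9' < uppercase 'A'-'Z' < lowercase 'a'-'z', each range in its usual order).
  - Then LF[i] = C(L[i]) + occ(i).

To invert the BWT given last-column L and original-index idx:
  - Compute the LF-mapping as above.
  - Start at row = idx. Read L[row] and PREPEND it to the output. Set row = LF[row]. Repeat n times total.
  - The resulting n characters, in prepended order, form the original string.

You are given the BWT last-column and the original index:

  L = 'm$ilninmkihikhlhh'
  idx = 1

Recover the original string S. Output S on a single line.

Answer: hklmikilhnhniihm$

Derivation:
LF mapping: 13 0 5 11 15 6 16 14 9 7 1 8 10 2 12 3 4
Walk LF starting at row 1, prepending L[row]:
  step 1: row=1, L[1]='$', prepend. Next row=LF[1]=0
  step 2: row=0, L[0]='m', prepend. Next row=LF[0]=13
  step 3: row=13, L[13]='h', prepend. Next row=LF[13]=2
  step 4: row=2, L[2]='i', prepend. Next row=LF[2]=5
  step 5: row=5, L[5]='i', prepend. Next row=LF[5]=6
  step 6: row=6, L[6]='n', prepend. Next row=LF[6]=16
  step 7: row=16, L[16]='h', prepend. Next row=LF[16]=4
  step 8: row=4, L[4]='n', prepend. Next row=LF[4]=15
  step 9: row=15, L[15]='h', prepend. Next row=LF[15]=3
  step 10: row=3, L[3]='l', prepend. Next row=LF[3]=11
  step 11: row=11, L[11]='i', prepend. Next row=LF[11]=8
  step 12: row=8, L[8]='k', prepend. Next row=LF[8]=9
  step 13: row=9, L[9]='i', prepend. Next row=LF[9]=7
  step 14: row=7, L[7]='m', prepend. Next row=LF[7]=14
  step 15: row=14, L[14]='l', prepend. Next row=LF[14]=12
  step 16: row=12, L[12]='k', prepend. Next row=LF[12]=10
  step 17: row=10, L[10]='h', prepend. Next row=LF[10]=1
Reversed output: hklmikilhnhniihm$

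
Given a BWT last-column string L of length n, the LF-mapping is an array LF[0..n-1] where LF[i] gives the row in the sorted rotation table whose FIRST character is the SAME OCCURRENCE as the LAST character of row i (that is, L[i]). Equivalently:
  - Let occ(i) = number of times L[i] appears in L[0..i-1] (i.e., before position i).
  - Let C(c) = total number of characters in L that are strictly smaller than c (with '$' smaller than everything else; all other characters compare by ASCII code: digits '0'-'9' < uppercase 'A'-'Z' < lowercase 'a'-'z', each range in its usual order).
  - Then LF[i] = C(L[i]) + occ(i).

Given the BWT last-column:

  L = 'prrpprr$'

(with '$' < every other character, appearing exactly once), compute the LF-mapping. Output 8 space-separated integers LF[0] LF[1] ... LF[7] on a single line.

Answer: 1 4 5 2 3 6 7 0

Derivation:
Char counts: '$':1, 'p':3, 'r':4
C (first-col start): C('$')=0, C('p')=1, C('r')=4
L[0]='p': occ=0, LF[0]=C('p')+0=1+0=1
L[1]='r': occ=0, LF[1]=C('r')+0=4+0=4
L[2]='r': occ=1, LF[2]=C('r')+1=4+1=5
L[3]='p': occ=1, LF[3]=C('p')+1=1+1=2
L[4]='p': occ=2, LF[4]=C('p')+2=1+2=3
L[5]='r': occ=2, LF[5]=C('r')+2=4+2=6
L[6]='r': occ=3, LF[6]=C('r')+3=4+3=7
L[7]='$': occ=0, LF[7]=C('$')+0=0+0=0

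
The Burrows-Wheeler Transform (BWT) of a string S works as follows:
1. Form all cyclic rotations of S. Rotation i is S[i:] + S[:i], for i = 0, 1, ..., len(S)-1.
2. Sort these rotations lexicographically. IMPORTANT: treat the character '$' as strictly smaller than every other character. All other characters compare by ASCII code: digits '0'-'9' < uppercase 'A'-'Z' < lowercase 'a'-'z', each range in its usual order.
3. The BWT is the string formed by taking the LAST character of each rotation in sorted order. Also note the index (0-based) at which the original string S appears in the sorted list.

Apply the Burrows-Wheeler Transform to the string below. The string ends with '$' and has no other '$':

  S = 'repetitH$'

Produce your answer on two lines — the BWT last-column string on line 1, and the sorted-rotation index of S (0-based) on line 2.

Answer: Htrpte$ie
6

Derivation:
All 9 rotations (rotation i = S[i:]+S[:i]):
  rot[0] = repetitH$
  rot[1] = epetitH$r
  rot[2] = petitH$re
  rot[3] = etitH$rep
  rot[4] = titH$repe
  rot[5] = itH$repet
  rot[6] = tH$repeti
  rot[7] = H$repetit
  rot[8] = $repetitH
Sorted (with $ < everything):
  sorted[0] = $repetitH  (last char: 'H')
  sorted[1] = H$repetit  (last char: 't')
  sorted[2] = epetitH$r  (last char: 'r')
  sorted[3] = etitH$rep  (last char: 'p')
  sorted[4] = itH$repet  (last char: 't')
  sorted[5] = petitH$re  (last char: 'e')
  sorted[6] = repetitH$  (last char: '$')
  sorted[7] = tH$repeti  (last char: 'i')
  sorted[8] = titH$repe  (last char: 'e')
Last column: Htrpte$ie
Original string S is at sorted index 6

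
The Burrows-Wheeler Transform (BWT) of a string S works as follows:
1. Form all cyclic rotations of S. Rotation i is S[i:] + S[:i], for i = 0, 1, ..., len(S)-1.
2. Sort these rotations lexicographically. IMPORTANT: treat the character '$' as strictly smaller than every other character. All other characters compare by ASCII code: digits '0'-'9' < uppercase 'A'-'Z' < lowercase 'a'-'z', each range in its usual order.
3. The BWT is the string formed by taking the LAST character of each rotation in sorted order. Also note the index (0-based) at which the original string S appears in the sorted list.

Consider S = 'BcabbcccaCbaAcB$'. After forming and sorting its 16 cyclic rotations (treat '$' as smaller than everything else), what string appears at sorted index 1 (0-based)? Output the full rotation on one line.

Answer: AcB$BcabbcccaCba

Derivation:
All 16 rotations (rotation i = S[i:]+S[:i]):
  rot[0] = BcabbcccaCbaAcB$
  rot[1] = cabbcccaCbaAcB$B
  rot[2] = abbcccaCbaAcB$Bc
  rot[3] = bbcccaCbaAcB$Bca
  rot[4] = bcccaCbaAcB$Bcab
  rot[5] = cccaCbaAcB$Bcabb
  rot[6] = ccaCbaAcB$Bcabbc
  rot[7] = caCbaAcB$Bcabbcc
  rot[8] = aCbaAcB$Bcabbccc
  rot[9] = CbaAcB$Bcabbccca
  rot[10] = baAcB$BcabbcccaC
  rot[11] = aAcB$BcabbcccaCb
  rot[12] = AcB$BcabbcccaCba
  rot[13] = cB$BcabbcccaCbaA
  rot[14] = B$BcabbcccaCbaAc
  rot[15] = $BcabbcccaCbaAcB
Sorted (with $ < everything):
  sorted[0] = $BcabbcccaCbaAcB
  sorted[1] = AcB$BcabbcccaCba
  sorted[2] = B$BcabbcccaCbaAc
  sorted[3] = BcabbcccaCbaAcB$
  sorted[4] = CbaAcB$Bcabbccca
  sorted[5] = aAcB$BcabbcccaCb
  sorted[6] = aCbaAcB$Bcabbccc
  sorted[7] = abbcccaCbaAcB$Bc
  sorted[8] = baAcB$BcabbcccaC
  sorted[9] = bbcccaCbaAcB$Bca
  sorted[10] = bcccaCbaAcB$Bcab
  sorted[11] = cB$BcabbcccaCbaA
  sorted[12] = caCbaAcB$Bcabbcc
  sorted[13] = cabbcccaCbaAcB$B
  sorted[14] = ccaCbaAcB$Bcabbc
  sorted[15] = cccaCbaAcB$Bcabb
sorted[1] = AcB$BcabbcccaCba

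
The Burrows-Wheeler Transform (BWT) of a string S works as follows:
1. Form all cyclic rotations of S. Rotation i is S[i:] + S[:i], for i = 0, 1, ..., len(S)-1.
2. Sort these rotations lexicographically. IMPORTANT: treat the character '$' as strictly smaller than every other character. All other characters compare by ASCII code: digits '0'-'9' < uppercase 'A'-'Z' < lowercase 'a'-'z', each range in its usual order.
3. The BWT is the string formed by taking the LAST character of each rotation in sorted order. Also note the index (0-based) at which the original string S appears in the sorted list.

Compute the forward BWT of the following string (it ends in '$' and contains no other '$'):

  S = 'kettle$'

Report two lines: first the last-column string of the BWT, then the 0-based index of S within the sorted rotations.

All 7 rotations (rotation i = S[i:]+S[:i]):
  rot[0] = kettle$
  rot[1] = ettle$k
  rot[2] = ttle$ke
  rot[3] = tle$ket
  rot[4] = le$kett
  rot[5] = e$kettl
  rot[6] = $kettle
Sorted (with $ < everything):
  sorted[0] = $kettle  (last char: 'e')
  sorted[1] = e$kettl  (last char: 'l')
  sorted[2] = ettle$k  (last char: 'k')
  sorted[3] = kettle$  (last char: '$')
  sorted[4] = le$kett  (last char: 't')
  sorted[5] = tle$ket  (last char: 't')
  sorted[6] = ttle$ke  (last char: 'e')
Last column: elk$tte
Original string S is at sorted index 3

Answer: elk$tte
3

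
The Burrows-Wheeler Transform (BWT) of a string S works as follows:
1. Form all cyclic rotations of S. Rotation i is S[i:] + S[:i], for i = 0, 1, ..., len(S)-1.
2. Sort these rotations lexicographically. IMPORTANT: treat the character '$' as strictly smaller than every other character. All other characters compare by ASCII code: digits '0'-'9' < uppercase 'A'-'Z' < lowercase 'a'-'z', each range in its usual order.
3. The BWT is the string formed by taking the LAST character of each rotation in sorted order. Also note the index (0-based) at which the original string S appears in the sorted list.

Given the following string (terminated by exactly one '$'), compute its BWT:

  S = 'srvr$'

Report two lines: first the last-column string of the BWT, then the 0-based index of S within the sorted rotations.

Answer: rvs$r
3

Derivation:
All 5 rotations (rotation i = S[i:]+S[:i]):
  rot[0] = srvr$
  rot[1] = rvr$s
  rot[2] = vr$sr
  rot[3] = r$srv
  rot[4] = $srvr
Sorted (with $ < everything):
  sorted[0] = $srvr  (last char: 'r')
  sorted[1] = r$srv  (last char: 'v')
  sorted[2] = rvr$s  (last char: 's')
  sorted[3] = srvr$  (last char: '$')
  sorted[4] = vr$sr  (last char: 'r')
Last column: rvs$r
Original string S is at sorted index 3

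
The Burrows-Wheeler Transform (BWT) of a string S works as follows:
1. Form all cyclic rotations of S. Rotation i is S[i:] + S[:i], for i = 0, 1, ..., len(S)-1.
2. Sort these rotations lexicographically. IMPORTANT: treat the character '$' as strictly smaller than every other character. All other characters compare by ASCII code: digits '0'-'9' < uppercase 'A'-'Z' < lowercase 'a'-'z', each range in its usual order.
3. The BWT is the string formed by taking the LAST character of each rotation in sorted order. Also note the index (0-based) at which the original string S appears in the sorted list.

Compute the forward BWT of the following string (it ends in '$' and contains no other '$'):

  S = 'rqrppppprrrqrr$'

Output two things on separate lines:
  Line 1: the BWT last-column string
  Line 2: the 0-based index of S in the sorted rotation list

All 15 rotations (rotation i = S[i:]+S[:i]):
  rot[0] = rqrppppprrrqrr$
  rot[1] = qrppppprrrqrr$r
  rot[2] = rppppprrrqrr$rq
  rot[3] = ppppprrrqrr$rqr
  rot[4] = pppprrrqrr$rqrp
  rot[5] = ppprrrqrr$rqrpp
  rot[6] = pprrrqrr$rqrppp
  rot[7] = prrrqrr$rqrpppp
  rot[8] = rrrqrr$rqrppppp
  rot[9] = rrqrr$rqrpppppr
  rot[10] = rqrr$rqrppppprr
  rot[11] = qrr$rqrppppprrr
  rot[12] = rr$rqrppppprrrq
  rot[13] = r$rqrppppprrrqr
  rot[14] = $rqrppppprrrqrr
Sorted (with $ < everything):
  sorted[0] = $rqrppppprrrqrr  (last char: 'r')
  sorted[1] = ppppprrrqrr$rqr  (last char: 'r')
  sorted[2] = pppprrrqrr$rqrp  (last char: 'p')
  sorted[3] = ppprrrqrr$rqrpp  (last char: 'p')
  sorted[4] = pprrrqrr$rqrppp  (last char: 'p')
  sorted[5] = prrrqrr$rqrpppp  (last char: 'p')
  sorted[6] = qrppppprrrqrr$r  (last char: 'r')
  sorted[7] = qrr$rqrppppprrr  (last char: 'r')
  sorted[8] = r$rqrppppprrrqr  (last char: 'r')
  sorted[9] = rppppprrrqrr$rq  (last char: 'q')
  sorted[10] = rqrppppprrrqrr$  (last char: '$')
  sorted[11] = rqrr$rqrppppprr  (last char: 'r')
  sorted[12] = rr$rqrppppprrrq  (last char: 'q')
  sorted[13] = rrqrr$rqrpppppr  (last char: 'r')
  sorted[14] = rrrqrr$rqrppppp  (last char: 'p')
Last column: rrpppprrrq$rqrp
Original string S is at sorted index 10

Answer: rrpppprrrq$rqrp
10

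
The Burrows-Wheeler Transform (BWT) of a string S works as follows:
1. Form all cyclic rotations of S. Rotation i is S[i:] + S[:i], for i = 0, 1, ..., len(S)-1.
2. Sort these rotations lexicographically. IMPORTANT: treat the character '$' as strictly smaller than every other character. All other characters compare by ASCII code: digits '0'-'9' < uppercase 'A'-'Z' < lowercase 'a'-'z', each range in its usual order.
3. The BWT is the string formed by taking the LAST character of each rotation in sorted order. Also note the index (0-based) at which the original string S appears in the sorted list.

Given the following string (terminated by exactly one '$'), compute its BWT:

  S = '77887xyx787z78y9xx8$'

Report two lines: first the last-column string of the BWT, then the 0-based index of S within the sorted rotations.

All 20 rotations (rotation i = S[i:]+S[:i]):
  rot[0] = 77887xyx787z78y9xx8$
  rot[1] = 7887xyx787z78y9xx8$7
  rot[2] = 887xyx787z78y9xx8$77
  rot[3] = 87xyx787z78y9xx8$778
  rot[4] = 7xyx787z78y9xx8$7788
  rot[5] = xyx787z78y9xx8$77887
  rot[6] = yx787z78y9xx8$77887x
  rot[7] = x787z78y9xx8$77887xy
  rot[8] = 787z78y9xx8$77887xyx
  rot[9] = 87z78y9xx8$77887xyx7
  rot[10] = 7z78y9xx8$77887xyx78
  rot[11] = z78y9xx8$77887xyx787
  rot[12] = 78y9xx8$77887xyx787z
  rot[13] = 8y9xx8$77887xyx787z7
  rot[14] = y9xx8$77887xyx787z78
  rot[15] = 9xx8$77887xyx787z78y
  rot[16] = xx8$77887xyx787z78y9
  rot[17] = x8$77887xyx787z78y9x
  rot[18] = 8$77887xyx787z78y9xx
  rot[19] = $77887xyx787z78y9xx8
Sorted (with $ < everything):
  sorted[0] = $77887xyx787z78y9xx8  (last char: '8')
  sorted[1] = 77887xyx787z78y9xx8$  (last char: '$')
  sorted[2] = 787z78y9xx8$77887xyx  (last char: 'x')
  sorted[3] = 7887xyx787z78y9xx8$7  (last char: '7')
  sorted[4] = 78y9xx8$77887xyx787z  (last char: 'z')
  sorted[5] = 7xyx787z78y9xx8$7788  (last char: '8')
  sorted[6] = 7z78y9xx8$77887xyx78  (last char: '8')
  sorted[7] = 8$77887xyx787z78y9xx  (last char: 'x')
  sorted[8] = 87xyx787z78y9xx8$778  (last char: '8')
  sorted[9] = 87z78y9xx8$77887xyx7  (last char: '7')
  sorted[10] = 887xyx787z78y9xx8$77  (last char: '7')
  sorted[11] = 8y9xx8$77887xyx787z7  (last char: '7')
  sorted[12] = 9xx8$77887xyx787z78y  (last char: 'y')
  sorted[13] = x787z78y9xx8$77887xy  (last char: 'y')
  sorted[14] = x8$77887xyx787z78y9x  (last char: 'x')
  sorted[15] = xx8$77887xyx787z78y9  (last char: '9')
  sorted[16] = xyx787z78y9xx8$77887  (last char: '7')
  sorted[17] = y9xx8$77887xyx787z78  (last char: '8')
  sorted[18] = yx787z78y9xx8$77887x  (last char: 'x')
  sorted[19] = z78y9xx8$77887xyx787  (last char: '7')
Last column: 8$x7z88x8777yyx978x7
Original string S is at sorted index 1

Answer: 8$x7z88x8777yyx978x7
1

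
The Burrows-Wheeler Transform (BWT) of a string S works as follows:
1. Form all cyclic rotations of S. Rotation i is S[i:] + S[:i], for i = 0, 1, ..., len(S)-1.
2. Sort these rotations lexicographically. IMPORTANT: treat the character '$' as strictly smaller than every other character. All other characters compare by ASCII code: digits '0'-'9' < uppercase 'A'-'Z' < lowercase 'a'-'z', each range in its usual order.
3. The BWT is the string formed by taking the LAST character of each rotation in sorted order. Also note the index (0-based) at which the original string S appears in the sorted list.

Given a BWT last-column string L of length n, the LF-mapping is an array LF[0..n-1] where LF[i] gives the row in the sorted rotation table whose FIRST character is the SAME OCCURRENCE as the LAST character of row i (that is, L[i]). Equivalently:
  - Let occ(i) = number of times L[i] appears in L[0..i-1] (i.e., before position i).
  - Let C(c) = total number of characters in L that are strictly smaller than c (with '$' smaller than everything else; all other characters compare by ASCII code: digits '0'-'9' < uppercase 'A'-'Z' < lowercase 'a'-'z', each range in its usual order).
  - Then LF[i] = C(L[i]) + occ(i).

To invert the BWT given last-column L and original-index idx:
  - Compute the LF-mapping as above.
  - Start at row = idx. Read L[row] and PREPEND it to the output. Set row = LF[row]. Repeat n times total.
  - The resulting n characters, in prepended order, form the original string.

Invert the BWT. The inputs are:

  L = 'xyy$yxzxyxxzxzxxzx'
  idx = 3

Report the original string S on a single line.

Answer: xxzxyxxzzyxzyxxyx$

Derivation:
LF mapping: 1 10 11 0 12 2 14 3 13 4 5 15 6 16 7 8 17 9
Walk LF starting at row 3, prepending L[row]:
  step 1: row=3, L[3]='$', prepend. Next row=LF[3]=0
  step 2: row=0, L[0]='x', prepend. Next row=LF[0]=1
  step 3: row=1, L[1]='y', prepend. Next row=LF[1]=10
  step 4: row=10, L[10]='x', prepend. Next row=LF[10]=5
  step 5: row=5, L[5]='x', prepend. Next row=LF[5]=2
  step 6: row=2, L[2]='y', prepend. Next row=LF[2]=11
  step 7: row=11, L[11]='z', prepend. Next row=LF[11]=15
  step 8: row=15, L[15]='x', prepend. Next row=LF[15]=8
  step 9: row=8, L[8]='y', prepend. Next row=LF[8]=13
  step 10: row=13, L[13]='z', prepend. Next row=LF[13]=16
  step 11: row=16, L[16]='z', prepend. Next row=LF[16]=17
  step 12: row=17, L[17]='x', prepend. Next row=LF[17]=9
  step 13: row=9, L[9]='x', prepend. Next row=LF[9]=4
  step 14: row=4, L[4]='y', prepend. Next row=LF[4]=12
  step 15: row=12, L[12]='x', prepend. Next row=LF[12]=6
  step 16: row=6, L[6]='z', prepend. Next row=LF[6]=14
  step 17: row=14, L[14]='x', prepend. Next row=LF[14]=7
  step 18: row=7, L[7]='x', prepend. Next row=LF[7]=3
Reversed output: xxzxyxxzzyxzyxxyx$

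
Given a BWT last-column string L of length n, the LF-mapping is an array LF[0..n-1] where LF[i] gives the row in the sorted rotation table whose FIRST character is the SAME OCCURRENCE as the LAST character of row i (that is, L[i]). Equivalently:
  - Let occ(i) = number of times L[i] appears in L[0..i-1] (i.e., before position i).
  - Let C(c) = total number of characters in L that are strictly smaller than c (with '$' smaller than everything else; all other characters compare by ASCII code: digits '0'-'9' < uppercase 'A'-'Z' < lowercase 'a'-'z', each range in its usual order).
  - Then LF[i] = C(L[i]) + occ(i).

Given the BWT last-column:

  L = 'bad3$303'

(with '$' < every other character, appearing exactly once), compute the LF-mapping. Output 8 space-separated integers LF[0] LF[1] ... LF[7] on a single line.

Answer: 6 5 7 2 0 3 1 4

Derivation:
Char counts: '$':1, '0':1, '3':3, 'a':1, 'b':1, 'd':1
C (first-col start): C('$')=0, C('0')=1, C('3')=2, C('a')=5, C('b')=6, C('d')=7
L[0]='b': occ=0, LF[0]=C('b')+0=6+0=6
L[1]='a': occ=0, LF[1]=C('a')+0=5+0=5
L[2]='d': occ=0, LF[2]=C('d')+0=7+0=7
L[3]='3': occ=0, LF[3]=C('3')+0=2+0=2
L[4]='$': occ=0, LF[4]=C('$')+0=0+0=0
L[5]='3': occ=1, LF[5]=C('3')+1=2+1=3
L[6]='0': occ=0, LF[6]=C('0')+0=1+0=1
L[7]='3': occ=2, LF[7]=C('3')+2=2+2=4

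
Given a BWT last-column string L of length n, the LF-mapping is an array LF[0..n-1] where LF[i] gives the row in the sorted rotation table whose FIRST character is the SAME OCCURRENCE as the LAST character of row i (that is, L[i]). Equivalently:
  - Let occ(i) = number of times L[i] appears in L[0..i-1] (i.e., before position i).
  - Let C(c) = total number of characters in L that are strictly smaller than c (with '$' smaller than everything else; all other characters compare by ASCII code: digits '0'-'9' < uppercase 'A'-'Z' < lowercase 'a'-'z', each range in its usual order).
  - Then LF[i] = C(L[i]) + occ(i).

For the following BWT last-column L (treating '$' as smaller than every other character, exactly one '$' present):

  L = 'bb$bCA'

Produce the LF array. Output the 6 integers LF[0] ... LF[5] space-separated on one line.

Char counts: '$':1, 'A':1, 'C':1, 'b':3
C (first-col start): C('$')=0, C('A')=1, C('C')=2, C('b')=3
L[0]='b': occ=0, LF[0]=C('b')+0=3+0=3
L[1]='b': occ=1, LF[1]=C('b')+1=3+1=4
L[2]='$': occ=0, LF[2]=C('$')+0=0+0=0
L[3]='b': occ=2, LF[3]=C('b')+2=3+2=5
L[4]='C': occ=0, LF[4]=C('C')+0=2+0=2
L[5]='A': occ=0, LF[5]=C('A')+0=1+0=1

Answer: 3 4 0 5 2 1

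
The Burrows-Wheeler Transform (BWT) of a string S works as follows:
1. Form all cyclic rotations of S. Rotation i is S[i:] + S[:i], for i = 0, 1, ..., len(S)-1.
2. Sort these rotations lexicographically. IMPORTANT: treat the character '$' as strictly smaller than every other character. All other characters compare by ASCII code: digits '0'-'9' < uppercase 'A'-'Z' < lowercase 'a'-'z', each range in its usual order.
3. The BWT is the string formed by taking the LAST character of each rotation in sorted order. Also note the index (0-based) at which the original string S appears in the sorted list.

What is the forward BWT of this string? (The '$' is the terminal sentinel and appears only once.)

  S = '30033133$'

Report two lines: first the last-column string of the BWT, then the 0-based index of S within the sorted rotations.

Answer: 33033$310
5

Derivation:
All 9 rotations (rotation i = S[i:]+S[:i]):
  rot[0] = 30033133$
  rot[1] = 0033133$3
  rot[2] = 033133$30
  rot[3] = 33133$300
  rot[4] = 3133$3003
  rot[5] = 133$30033
  rot[6] = 33$300331
  rot[7] = 3$3003313
  rot[8] = $30033133
Sorted (with $ < everything):
  sorted[0] = $30033133  (last char: '3')
  sorted[1] = 0033133$3  (last char: '3')
  sorted[2] = 033133$30  (last char: '0')
  sorted[3] = 133$30033  (last char: '3')
  sorted[4] = 3$3003313  (last char: '3')
  sorted[5] = 30033133$  (last char: '$')
  sorted[6] = 3133$3003  (last char: '3')
  sorted[7] = 33$300331  (last char: '1')
  sorted[8] = 33133$300  (last char: '0')
Last column: 33033$310
Original string S is at sorted index 5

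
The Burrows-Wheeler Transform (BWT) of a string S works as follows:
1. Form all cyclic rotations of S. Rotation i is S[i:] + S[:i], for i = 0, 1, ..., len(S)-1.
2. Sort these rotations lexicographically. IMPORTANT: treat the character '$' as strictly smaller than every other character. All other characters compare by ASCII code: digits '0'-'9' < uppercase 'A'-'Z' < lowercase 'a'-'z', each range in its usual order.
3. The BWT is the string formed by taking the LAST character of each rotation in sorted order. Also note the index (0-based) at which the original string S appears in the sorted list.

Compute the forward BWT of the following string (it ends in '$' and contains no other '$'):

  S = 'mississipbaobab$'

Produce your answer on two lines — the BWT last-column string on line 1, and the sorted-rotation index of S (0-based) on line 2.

All 16 rotations (rotation i = S[i:]+S[:i]):
  rot[0] = mississipbaobab$
  rot[1] = ississipbaobab$m
  rot[2] = ssissipbaobab$mi
  rot[3] = sissipbaobab$mis
  rot[4] = issipbaobab$miss
  rot[5] = ssipbaobab$missi
  rot[6] = sipbaobab$missis
  rot[7] = ipbaobab$mississ
  rot[8] = pbaobab$mississi
  rot[9] = baobab$mississip
  rot[10] = aobab$mississipb
  rot[11] = obab$mississipba
  rot[12] = bab$mississipbao
  rot[13] = ab$mississipbaob
  rot[14] = b$mississipbaoba
  rot[15] = $mississipbaobab
Sorted (with $ < everything):
  sorted[0] = $mississipbaobab  (last char: 'b')
  sorted[1] = ab$mississipbaob  (last char: 'b')
  sorted[2] = aobab$mississipb  (last char: 'b')
  sorted[3] = b$mississipbaoba  (last char: 'a')
  sorted[4] = bab$mississipbao  (last char: 'o')
  sorted[5] = baobab$mississip  (last char: 'p')
  sorted[6] = ipbaobab$mississ  (last char: 's')
  sorted[7] = issipbaobab$miss  (last char: 's')
  sorted[8] = ississipbaobab$m  (last char: 'm')
  sorted[9] = mississipbaobab$  (last char: '$')
  sorted[10] = obab$mississipba  (last char: 'a')
  sorted[11] = pbaobab$mississi  (last char: 'i')
  sorted[12] = sipbaobab$missis  (last char: 's')
  sorted[13] = sissipbaobab$mis  (last char: 's')
  sorted[14] = ssipbaobab$missi  (last char: 'i')
  sorted[15] = ssissipbaobab$mi  (last char: 'i')
Last column: bbbaopssm$aissii
Original string S is at sorted index 9

Answer: bbbaopssm$aissii
9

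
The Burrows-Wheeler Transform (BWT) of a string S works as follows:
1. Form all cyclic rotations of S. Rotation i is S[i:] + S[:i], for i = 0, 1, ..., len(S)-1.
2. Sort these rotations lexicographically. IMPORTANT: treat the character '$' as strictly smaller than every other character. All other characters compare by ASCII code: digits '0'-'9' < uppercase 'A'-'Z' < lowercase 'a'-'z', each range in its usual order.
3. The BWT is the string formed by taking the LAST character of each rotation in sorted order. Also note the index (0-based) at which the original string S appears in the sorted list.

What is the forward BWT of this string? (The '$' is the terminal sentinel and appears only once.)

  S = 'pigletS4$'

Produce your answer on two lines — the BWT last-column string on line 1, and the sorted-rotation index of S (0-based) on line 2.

Answer: 4Stlipg$e
7

Derivation:
All 9 rotations (rotation i = S[i:]+S[:i]):
  rot[0] = pigletS4$
  rot[1] = igletS4$p
  rot[2] = gletS4$pi
  rot[3] = letS4$pig
  rot[4] = etS4$pigl
  rot[5] = tS4$pigle
  rot[6] = S4$piglet
  rot[7] = 4$pigletS
  rot[8] = $pigletS4
Sorted (with $ < everything):
  sorted[0] = $pigletS4  (last char: '4')
  sorted[1] = 4$pigletS  (last char: 'S')
  sorted[2] = S4$piglet  (last char: 't')
  sorted[3] = etS4$pigl  (last char: 'l')
  sorted[4] = gletS4$pi  (last char: 'i')
  sorted[5] = igletS4$p  (last char: 'p')
  sorted[6] = letS4$pig  (last char: 'g')
  sorted[7] = pigletS4$  (last char: '$')
  sorted[8] = tS4$pigle  (last char: 'e')
Last column: 4Stlipg$e
Original string S is at sorted index 7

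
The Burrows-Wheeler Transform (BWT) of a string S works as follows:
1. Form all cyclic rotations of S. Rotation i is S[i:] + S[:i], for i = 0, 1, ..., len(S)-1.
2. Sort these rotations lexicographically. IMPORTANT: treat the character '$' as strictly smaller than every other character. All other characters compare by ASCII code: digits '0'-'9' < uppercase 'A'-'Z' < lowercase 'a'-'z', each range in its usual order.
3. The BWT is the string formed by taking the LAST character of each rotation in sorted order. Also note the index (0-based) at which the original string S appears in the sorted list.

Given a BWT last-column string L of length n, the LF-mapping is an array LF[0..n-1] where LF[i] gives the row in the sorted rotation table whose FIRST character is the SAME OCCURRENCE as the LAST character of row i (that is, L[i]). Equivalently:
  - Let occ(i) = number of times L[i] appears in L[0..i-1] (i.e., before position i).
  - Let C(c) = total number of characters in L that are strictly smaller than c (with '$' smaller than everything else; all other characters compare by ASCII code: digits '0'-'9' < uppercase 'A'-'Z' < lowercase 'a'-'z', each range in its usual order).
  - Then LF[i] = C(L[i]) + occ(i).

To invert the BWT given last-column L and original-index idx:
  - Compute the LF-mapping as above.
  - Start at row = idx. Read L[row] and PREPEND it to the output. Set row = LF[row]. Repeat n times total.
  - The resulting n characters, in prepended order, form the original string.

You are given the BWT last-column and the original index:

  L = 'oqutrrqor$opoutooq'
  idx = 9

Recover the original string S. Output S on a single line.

Answer: qouoprorottoqurqo$

Derivation:
LF mapping: 1 8 16 14 11 12 9 2 13 0 3 7 4 17 15 5 6 10
Walk LF starting at row 9, prepending L[row]:
  step 1: row=9, L[9]='$', prepend. Next row=LF[9]=0
  step 2: row=0, L[0]='o', prepend. Next row=LF[0]=1
  step 3: row=1, L[1]='q', prepend. Next row=LF[1]=8
  step 4: row=8, L[8]='r', prepend. Next row=LF[8]=13
  step 5: row=13, L[13]='u', prepend. Next row=LF[13]=17
  step 6: row=17, L[17]='q', prepend. Next row=LF[17]=10
  step 7: row=10, L[10]='o', prepend. Next row=LF[10]=3
  step 8: row=3, L[3]='t', prepend. Next row=LF[3]=14
  step 9: row=14, L[14]='t', prepend. Next row=LF[14]=15
  step 10: row=15, L[15]='o', prepend. Next row=LF[15]=5
  step 11: row=5, L[5]='r', prepend. Next row=LF[5]=12
  step 12: row=12, L[12]='o', prepend. Next row=LF[12]=4
  step 13: row=4, L[4]='r', prepend. Next row=LF[4]=11
  step 14: row=11, L[11]='p', prepend. Next row=LF[11]=7
  step 15: row=7, L[7]='o', prepend. Next row=LF[7]=2
  step 16: row=2, L[2]='u', prepend. Next row=LF[2]=16
  step 17: row=16, L[16]='o', prepend. Next row=LF[16]=6
  step 18: row=6, L[6]='q', prepend. Next row=LF[6]=9
Reversed output: qouoprorottoqurqo$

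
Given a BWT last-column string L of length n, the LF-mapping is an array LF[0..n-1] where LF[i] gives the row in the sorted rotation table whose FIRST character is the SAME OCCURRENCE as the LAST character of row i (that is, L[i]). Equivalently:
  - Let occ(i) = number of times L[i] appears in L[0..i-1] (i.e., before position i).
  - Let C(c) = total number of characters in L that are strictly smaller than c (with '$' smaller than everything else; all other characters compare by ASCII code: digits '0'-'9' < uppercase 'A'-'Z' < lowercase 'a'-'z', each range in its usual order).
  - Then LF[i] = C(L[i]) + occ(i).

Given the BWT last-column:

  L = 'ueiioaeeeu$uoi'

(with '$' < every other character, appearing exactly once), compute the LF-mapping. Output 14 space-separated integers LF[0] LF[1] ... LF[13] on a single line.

Answer: 11 2 6 7 9 1 3 4 5 12 0 13 10 8

Derivation:
Char counts: '$':1, 'a':1, 'e':4, 'i':3, 'o':2, 'u':3
C (first-col start): C('$')=0, C('a')=1, C('e')=2, C('i')=6, C('o')=9, C('u')=11
L[0]='u': occ=0, LF[0]=C('u')+0=11+0=11
L[1]='e': occ=0, LF[1]=C('e')+0=2+0=2
L[2]='i': occ=0, LF[2]=C('i')+0=6+0=6
L[3]='i': occ=1, LF[3]=C('i')+1=6+1=7
L[4]='o': occ=0, LF[4]=C('o')+0=9+0=9
L[5]='a': occ=0, LF[5]=C('a')+0=1+0=1
L[6]='e': occ=1, LF[6]=C('e')+1=2+1=3
L[7]='e': occ=2, LF[7]=C('e')+2=2+2=4
L[8]='e': occ=3, LF[8]=C('e')+3=2+3=5
L[9]='u': occ=1, LF[9]=C('u')+1=11+1=12
L[10]='$': occ=0, LF[10]=C('$')+0=0+0=0
L[11]='u': occ=2, LF[11]=C('u')+2=11+2=13
L[12]='o': occ=1, LF[12]=C('o')+1=9+1=10
L[13]='i': occ=2, LF[13]=C('i')+2=6+2=8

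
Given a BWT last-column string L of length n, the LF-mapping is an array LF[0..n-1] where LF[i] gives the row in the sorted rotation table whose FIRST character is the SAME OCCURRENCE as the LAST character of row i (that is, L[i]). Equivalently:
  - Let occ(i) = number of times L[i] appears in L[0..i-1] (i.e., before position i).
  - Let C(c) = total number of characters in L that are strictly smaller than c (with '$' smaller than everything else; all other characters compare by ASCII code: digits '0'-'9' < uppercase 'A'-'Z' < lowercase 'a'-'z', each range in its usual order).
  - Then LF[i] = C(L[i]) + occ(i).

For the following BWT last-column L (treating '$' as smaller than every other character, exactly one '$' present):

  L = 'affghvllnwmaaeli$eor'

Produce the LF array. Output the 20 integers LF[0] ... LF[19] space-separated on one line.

Char counts: '$':1, 'a':3, 'e':2, 'f':2, 'g':1, 'h':1, 'i':1, 'l':3, 'm':1, 'n':1, 'o':1, 'r':1, 'v':1, 'w':1
C (first-col start): C('$')=0, C('a')=1, C('e')=4, C('f')=6, C('g')=8, C('h')=9, C('i')=10, C('l')=11, C('m')=14, C('n')=15, C('o')=16, C('r')=17, C('v')=18, C('w')=19
L[0]='a': occ=0, LF[0]=C('a')+0=1+0=1
L[1]='f': occ=0, LF[1]=C('f')+0=6+0=6
L[2]='f': occ=1, LF[2]=C('f')+1=6+1=7
L[3]='g': occ=0, LF[3]=C('g')+0=8+0=8
L[4]='h': occ=0, LF[4]=C('h')+0=9+0=9
L[5]='v': occ=0, LF[5]=C('v')+0=18+0=18
L[6]='l': occ=0, LF[6]=C('l')+0=11+0=11
L[7]='l': occ=1, LF[7]=C('l')+1=11+1=12
L[8]='n': occ=0, LF[8]=C('n')+0=15+0=15
L[9]='w': occ=0, LF[9]=C('w')+0=19+0=19
L[10]='m': occ=0, LF[10]=C('m')+0=14+0=14
L[11]='a': occ=1, LF[11]=C('a')+1=1+1=2
L[12]='a': occ=2, LF[12]=C('a')+2=1+2=3
L[13]='e': occ=0, LF[13]=C('e')+0=4+0=4
L[14]='l': occ=2, LF[14]=C('l')+2=11+2=13
L[15]='i': occ=0, LF[15]=C('i')+0=10+0=10
L[16]='$': occ=0, LF[16]=C('$')+0=0+0=0
L[17]='e': occ=1, LF[17]=C('e')+1=4+1=5
L[18]='o': occ=0, LF[18]=C('o')+0=16+0=16
L[19]='r': occ=0, LF[19]=C('r')+0=17+0=17

Answer: 1 6 7 8 9 18 11 12 15 19 14 2 3 4 13 10 0 5 16 17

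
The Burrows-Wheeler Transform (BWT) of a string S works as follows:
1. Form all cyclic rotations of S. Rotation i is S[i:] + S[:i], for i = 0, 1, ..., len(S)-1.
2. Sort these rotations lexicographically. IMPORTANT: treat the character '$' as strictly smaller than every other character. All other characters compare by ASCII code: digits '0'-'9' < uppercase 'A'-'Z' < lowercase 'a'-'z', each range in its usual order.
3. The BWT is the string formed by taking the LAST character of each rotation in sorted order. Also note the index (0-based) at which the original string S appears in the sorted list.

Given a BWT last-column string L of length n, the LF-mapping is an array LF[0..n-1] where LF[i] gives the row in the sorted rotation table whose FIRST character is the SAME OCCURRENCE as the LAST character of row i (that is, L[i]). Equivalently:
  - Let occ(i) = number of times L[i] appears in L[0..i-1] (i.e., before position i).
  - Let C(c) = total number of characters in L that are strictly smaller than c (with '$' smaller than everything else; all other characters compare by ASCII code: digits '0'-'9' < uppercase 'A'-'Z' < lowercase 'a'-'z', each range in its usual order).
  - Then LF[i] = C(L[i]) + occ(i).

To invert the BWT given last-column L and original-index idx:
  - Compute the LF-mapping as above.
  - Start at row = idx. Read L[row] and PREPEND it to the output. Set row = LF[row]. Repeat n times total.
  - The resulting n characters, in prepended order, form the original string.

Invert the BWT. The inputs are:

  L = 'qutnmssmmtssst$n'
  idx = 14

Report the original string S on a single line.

LF mapping: 6 15 12 4 1 7 8 2 3 13 9 10 11 14 0 5
Walk LF starting at row 14, prepending L[row]:
  step 1: row=14, L[14]='$', prepend. Next row=LF[14]=0
  step 2: row=0, L[0]='q', prepend. Next row=LF[0]=6
  step 3: row=6, L[6]='s', prepend. Next row=LF[6]=8
  step 4: row=8, L[8]='m', prepend. Next row=LF[8]=3
  step 5: row=3, L[3]='n', prepend. Next row=LF[3]=4
  step 6: row=4, L[4]='m', prepend. Next row=LF[4]=1
  step 7: row=1, L[1]='u', prepend. Next row=LF[1]=15
  step 8: row=15, L[15]='n', prepend. Next row=LF[15]=5
  step 9: row=5, L[5]='s', prepend. Next row=LF[5]=7
  step 10: row=7, L[7]='m', prepend. Next row=LF[7]=2
  step 11: row=2, L[2]='t', prepend. Next row=LF[2]=12
  step 12: row=12, L[12]='s', prepend. Next row=LF[12]=11
  step 13: row=11, L[11]='s', prepend. Next row=LF[11]=10
  step 14: row=10, L[10]='s', prepend. Next row=LF[10]=9
  step 15: row=9, L[9]='t', prepend. Next row=LF[9]=13
  step 16: row=13, L[13]='t', prepend. Next row=LF[13]=14
Reversed output: ttssstmsnumnmsq$

Answer: ttssstmsnumnmsq$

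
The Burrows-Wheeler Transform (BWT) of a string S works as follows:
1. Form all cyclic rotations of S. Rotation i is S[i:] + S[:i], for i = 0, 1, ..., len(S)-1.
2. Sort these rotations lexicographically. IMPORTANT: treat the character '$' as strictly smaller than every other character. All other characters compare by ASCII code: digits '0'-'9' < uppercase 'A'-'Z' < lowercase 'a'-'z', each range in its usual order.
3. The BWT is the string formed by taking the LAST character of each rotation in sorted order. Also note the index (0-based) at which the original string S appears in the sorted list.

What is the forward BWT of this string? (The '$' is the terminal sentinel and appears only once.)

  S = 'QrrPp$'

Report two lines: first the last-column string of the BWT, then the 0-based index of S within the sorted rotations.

Answer: pr$PrQ
2

Derivation:
All 6 rotations (rotation i = S[i:]+S[:i]):
  rot[0] = QrrPp$
  rot[1] = rrPp$Q
  rot[2] = rPp$Qr
  rot[3] = Pp$Qrr
  rot[4] = p$QrrP
  rot[5] = $QrrPp
Sorted (with $ < everything):
  sorted[0] = $QrrPp  (last char: 'p')
  sorted[1] = Pp$Qrr  (last char: 'r')
  sorted[2] = QrrPp$  (last char: '$')
  sorted[3] = p$QrrP  (last char: 'P')
  sorted[4] = rPp$Qr  (last char: 'r')
  sorted[5] = rrPp$Q  (last char: 'Q')
Last column: pr$PrQ
Original string S is at sorted index 2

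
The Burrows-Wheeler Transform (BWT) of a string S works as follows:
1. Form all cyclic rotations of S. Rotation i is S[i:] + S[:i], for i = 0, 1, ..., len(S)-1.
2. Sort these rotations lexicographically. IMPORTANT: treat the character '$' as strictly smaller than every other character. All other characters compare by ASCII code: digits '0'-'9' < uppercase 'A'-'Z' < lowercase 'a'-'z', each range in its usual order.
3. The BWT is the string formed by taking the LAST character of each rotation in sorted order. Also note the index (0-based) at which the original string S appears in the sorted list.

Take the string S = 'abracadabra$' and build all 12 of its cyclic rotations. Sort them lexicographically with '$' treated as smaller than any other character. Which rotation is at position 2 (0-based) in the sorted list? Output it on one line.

Answer: abra$abracad

Derivation:
All 12 rotations (rotation i = S[i:]+S[:i]):
  rot[0] = abracadabra$
  rot[1] = bracadabra$a
  rot[2] = racadabra$ab
  rot[3] = acadabra$abr
  rot[4] = cadabra$abra
  rot[5] = adabra$abrac
  rot[6] = dabra$abraca
  rot[7] = abra$abracad
  rot[8] = bra$abracada
  rot[9] = ra$abracadab
  rot[10] = a$abracadabr
  rot[11] = $abracadabra
Sorted (with $ < everything):
  sorted[0] = $abracadabra
  sorted[1] = a$abracadabr
  sorted[2] = abra$abracad
  sorted[3] = abracadabra$
  sorted[4] = acadabra$abr
  sorted[5] = adabra$abrac
  sorted[6] = bra$abracada
  sorted[7] = bracadabra$a
  sorted[8] = cadabra$abra
  sorted[9] = dabra$abraca
  sorted[10] = ra$abracadab
  sorted[11] = racadabra$ab
sorted[2] = abra$abracad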